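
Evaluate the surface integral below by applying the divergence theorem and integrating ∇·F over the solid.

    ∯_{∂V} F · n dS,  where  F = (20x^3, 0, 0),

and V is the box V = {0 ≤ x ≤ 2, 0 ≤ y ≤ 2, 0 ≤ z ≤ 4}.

By the divergence theorem,

    ∯_{∂V} F · n dS = ∭_V (∇ · F) dV.

Compute the divergence:
    ∇ · F = ∂F_x/∂x + ∂F_y/∂y + ∂F_z/∂z = 60x^2 + 0 + 0 = 60x^2.

V is a rectangular box, so dV = dx dy dz with 0 ≤ x ≤ 2, 0 ≤ y ≤ 2, 0 ≤ z ≤ 4.

Integrate (60x^2) over V as an iterated integral:

    ∭_V (∇·F) dV = ∫_0^{2} ∫_0^{2} ∫_0^{4} (60x^2) dz dy dx.

Inner (z from 0 to 4): 240x^2.
Middle (y from 0 to 2): 480x^2.
Outer (x from 0 to 2): 1280.

Therefore ∯_{∂V} F · n dS = 1280.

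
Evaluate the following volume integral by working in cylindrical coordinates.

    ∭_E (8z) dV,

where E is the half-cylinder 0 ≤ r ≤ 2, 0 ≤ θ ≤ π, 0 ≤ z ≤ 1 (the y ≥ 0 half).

In cylindrical coordinates, x = r cos(θ), y = r sin(θ), z = z, and dV = r dr dθ dz.

The integrand becomes 8z, so

    ∭_E (8z) dV = ∫_{0}^{π} ∫_{0}^{2} ∫_{0}^{1} (8z) · r dz dr dθ.

Inner (z): 4r.
Middle (r from 0 to 2): 8.
Outer (θ): 8π.

Therefore the triple integral equals 8π.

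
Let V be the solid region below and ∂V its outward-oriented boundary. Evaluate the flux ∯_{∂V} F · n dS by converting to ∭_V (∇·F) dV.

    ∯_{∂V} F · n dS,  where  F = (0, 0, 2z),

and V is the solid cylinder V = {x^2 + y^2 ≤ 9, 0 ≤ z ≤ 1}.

By the divergence theorem,

    ∯_{∂V} F · n dS = ∭_V (∇ · F) dV.

Compute the divergence:
    ∇ · F = ∂F_x/∂x + ∂F_y/∂y + ∂F_z/∂z = 0 + 0 + 2 = 2.

In cylindrical coordinates, x = r cos(θ), y = r sin(θ), z = z, dV = r dr dθ dz, with 0 ≤ r ≤ 3, 0 ≤ θ ≤ 2π, 0 ≤ z ≤ 1.

The integrand, after substitution and multiplying by the volume element, becomes (2) · r, so

    ∭_V (∇·F) dV = ∫_0^{2π} ∫_0^{3} ∫_0^{1} (2) · r dz dr dθ.

Inner (z from 0 to 1): 2r.
Middle (r from 0 to 3): 9.
Outer (θ from 0 to 2π): 18π.

Therefore ∯_{∂V} F · n dS = 18π.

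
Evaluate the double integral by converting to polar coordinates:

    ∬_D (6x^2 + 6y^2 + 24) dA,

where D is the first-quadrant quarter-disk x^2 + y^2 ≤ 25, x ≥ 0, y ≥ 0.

The region D is 0 ≤ r ≤ 5, 0 ≤ θ ≤ π/2 in polar coordinates, where x = r cos(θ), y = r sin(θ), and dA = r dr dθ.

Under the substitution, the integrand becomes 6r^2 + 24, so

    ∬_D (6x^2 + 6y^2 + 24) dA = ∫_{0}^{π/2} ∫_{0}^{5} (6r^2 + 24) · r dr dθ.

Inner integral (in r): ∫_{0}^{5} (6r^2 + 24) · r dr = 2475/2.

Outer integral (in θ): ∫_{0}^{π/2} (2475/2) dθ = 2475π/4.

Therefore ∬_D (6x^2 + 6y^2 + 24) dA = 2475π/4.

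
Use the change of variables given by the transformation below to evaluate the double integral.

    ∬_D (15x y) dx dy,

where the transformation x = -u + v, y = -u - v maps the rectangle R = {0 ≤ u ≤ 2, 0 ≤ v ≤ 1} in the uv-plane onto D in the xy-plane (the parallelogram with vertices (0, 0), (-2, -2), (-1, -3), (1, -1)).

Compute the Jacobian determinant of (x, y) with respect to (u, v):

    ∂(x,y)/∂(u,v) = | -1  1 | = (-1)(-1) - (1)(-1) = 2.
                   | -1  -1 |

Its absolute value is |J| = 2 (the area scaling factor).

Substituting x = -u + v, y = -u - v into the integrand,

    15x y → 15u^2 - 15v^2,

so the integral becomes

    ∬_R (15u^2 - 15v^2) · |J| du dv = ∫_0^2 ∫_0^1 (30u^2 - 30v^2) dv du.

Inner (v): 30u^2 - 10.
Outer (u): 60.

Therefore ∬_D (15x y) dx dy = 60.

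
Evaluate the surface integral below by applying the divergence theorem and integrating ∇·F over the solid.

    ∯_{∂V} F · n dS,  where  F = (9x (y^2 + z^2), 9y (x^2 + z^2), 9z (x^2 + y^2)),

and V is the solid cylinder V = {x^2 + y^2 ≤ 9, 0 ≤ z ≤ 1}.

By the divergence theorem,

    ∯_{∂V} F · n dS = ∭_V (∇ · F) dV.

Compute the divergence:
    ∇ · F = ∂F_x/∂x + ∂F_y/∂y + ∂F_z/∂z = 9y^2 + 9z^2 + 9x^2 + 9z^2 + 9x^2 + 9y^2 = 18x^2 + 18y^2 + 18z^2.

In cylindrical coordinates, x = r cos(θ), y = r sin(θ), z = z, dV = r dr dθ dz, with 0 ≤ r ≤ 3, 0 ≤ θ ≤ 2π, 0 ≤ z ≤ 1.

The integrand, after substitution and multiplying by the volume element, becomes (18r^2 + 18z^2) · r, so

    ∭_V (∇·F) dV = ∫_0^{2π} ∫_0^{3} ∫_0^{1} (18r^2 + 18z^2) · r dz dr dθ.

Inner (z from 0 to 1): 18r^3 + 6r.
Middle (r from 0 to 3): 783/2.
Outer (θ from 0 to 2π): 783π.

Therefore ∯_{∂V} F · n dS = 783π.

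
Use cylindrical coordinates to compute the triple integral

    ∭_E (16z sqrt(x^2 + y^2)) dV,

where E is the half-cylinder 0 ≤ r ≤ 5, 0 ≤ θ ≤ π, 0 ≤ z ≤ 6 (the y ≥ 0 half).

In cylindrical coordinates, x = r cos(θ), y = r sin(θ), z = z, and dV = r dr dθ dz.

The integrand becomes 16r z, so

    ∭_E (16z sqrt(x^2 + y^2)) dV = ∫_{0}^{π} ∫_{0}^{5} ∫_{0}^{6} (16r z) · r dz dr dθ.

Inner (z): 288r^2.
Middle (r from 0 to 5): 12000.
Outer (θ): 12000π.

Therefore the triple integral equals 12000π.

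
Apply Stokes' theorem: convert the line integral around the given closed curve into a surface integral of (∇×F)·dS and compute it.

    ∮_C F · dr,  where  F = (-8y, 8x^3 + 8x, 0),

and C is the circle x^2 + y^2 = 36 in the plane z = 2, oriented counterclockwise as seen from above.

Let S be the flat disk x^2 + y^2 ≤ 36 in the plane z = 2, with upward unit normal n̂ = ẑ. By Stokes' theorem,

    ∮_C F · dr = ∬_S (∇ × F) · n̂ dS = ∬_D (curl F)_z dA,

where D is the disk x^2 + y^2 ≤ 36.

Compute the curl of F = (-8y, 8x^3 + 8x, 0):
    (∇ × F)_x = ∂F_z/∂y - ∂F_y/∂z = 0,
    (∇ × F)_y = ∂F_x/∂z - ∂F_z/∂x = 0,
    (∇ × F)_z = ∂F_y/∂x - ∂F_x/∂y = 24x^2 + 16.

On z = 2, (curl F)_z = 24x^2 + 16.

Convert to polar (x = r cos θ, y = r sin θ, dA = r dr dθ); the integrand becomes 24r^2cos(θ)^2 + 16, so

    ∬_D (curl F)_z dA = ∫_0^{2π} ∫_0^{6} (24r^2cos(θ)^2 + 16) · r dr dθ.

Inner (r from 0 to 6): 7776cos(θ)^2 + 288.
Outer (θ from 0 to 2π): 8352π.

Therefore ∮_C F · dr = 8352π.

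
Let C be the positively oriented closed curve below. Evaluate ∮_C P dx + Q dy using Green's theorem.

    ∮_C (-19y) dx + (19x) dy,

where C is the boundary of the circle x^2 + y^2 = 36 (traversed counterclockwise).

Green's theorem converts the closed line integral into a double integral over the enclosed region D:

    ∮_C P dx + Q dy = ∬_D (∂Q/∂x - ∂P/∂y) dA.

Here P = -19y, Q = 19x, so

    ∂Q/∂x = 19,    ∂P/∂y = -19,
    ∂Q/∂x - ∂P/∂y = 38.

D is the region x^2 + y^2 ≤ 36. Evaluating the double integral:

In polar coordinates (x = r cos θ, y = r sin θ, dA = r dr dθ) the integrand becomes 38, so

    ∬_D (38) dA = ∫_0^{2π} ∫_0^{6} (38) · r dr dθ.

Inner (r from 0 to 6): 684.
Outer (θ from 0 to 2π): 1368π.

Therefore ∮_C P dx + Q dy = 1368π.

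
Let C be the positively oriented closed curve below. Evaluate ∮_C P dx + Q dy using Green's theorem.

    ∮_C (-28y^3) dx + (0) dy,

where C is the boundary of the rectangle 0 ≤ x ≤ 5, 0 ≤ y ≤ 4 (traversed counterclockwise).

Green's theorem converts the closed line integral into a double integral over the enclosed region D:

    ∮_C P dx + Q dy = ∬_D (∂Q/∂x - ∂P/∂y) dA.

Here P = -28y^3, Q = 0, so

    ∂Q/∂x = 0,    ∂P/∂y = -84y^2,
    ∂Q/∂x - ∂P/∂y = 84y^2.

D is the region 0 ≤ x ≤ 5, 0 ≤ y ≤ 4. Evaluating the double integral:

    ∬_D (84y^2) dA = ∫_0^{5} ∫_0^{4} (84y^2) dy dx.

Inner (y from 0 to 4): 1792.
Outer (x from 0 to 5): 8960.

Therefore ∮_C P dx + Q dy = 8960.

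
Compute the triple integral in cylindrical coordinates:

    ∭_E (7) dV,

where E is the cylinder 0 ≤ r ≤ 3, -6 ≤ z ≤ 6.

In cylindrical coordinates, x = r cos(θ), y = r sin(θ), z = z, and dV = r dr dθ dz.

The integrand becomes 7, so

    ∭_E (7) dV = ∫_{0}^{2π} ∫_{0}^{3} ∫_{-6}^{6} (7) · r dz dr dθ.

Inner (z): 84r.
Middle (r from 0 to 3): 378.
Outer (θ): 756π.

Therefore the triple integral equals 756π.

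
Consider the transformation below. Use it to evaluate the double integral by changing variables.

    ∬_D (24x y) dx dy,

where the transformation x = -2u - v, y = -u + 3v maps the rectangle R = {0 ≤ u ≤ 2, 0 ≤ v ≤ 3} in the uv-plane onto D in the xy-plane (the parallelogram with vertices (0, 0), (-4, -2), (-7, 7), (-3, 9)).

Compute the Jacobian determinant of (x, y) with respect to (u, v):

    ∂(x,y)/∂(u,v) = | -2  -1 | = (-2)(3) - (-1)(-1) = -7.
                   | -1  3 |

Its absolute value is |J| = 7 (the area scaling factor).

Substituting x = -2u - v, y = -u + 3v into the integrand,

    24x y → 48u^2 - 120u v - 72v^2,

so the integral becomes

    ∬_R (48u^2 - 120u v - 72v^2) · |J| du dv = ∫_0^2 ∫_0^3 (336u^2 - 840u v - 504v^2) dv du.

Inner (v): 1008u^2 - 3780u - 4536.
Outer (u): -13944.

Therefore ∬_D (24x y) dx dy = -13944.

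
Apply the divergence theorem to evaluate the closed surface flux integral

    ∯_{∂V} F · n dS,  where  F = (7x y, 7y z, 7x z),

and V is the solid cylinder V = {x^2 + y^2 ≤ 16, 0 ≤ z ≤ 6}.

By the divergence theorem,

    ∯_{∂V} F · n dS = ∭_V (∇ · F) dV.

Compute the divergence:
    ∇ · F = ∂F_x/∂x + ∂F_y/∂y + ∂F_z/∂z = 7y + 7z + 7x = 7x + 7y + 7z.

In cylindrical coordinates, x = r cos(θ), y = r sin(θ), z = z, dV = r dr dθ dz, with 0 ≤ r ≤ 4, 0 ≤ θ ≤ 2π, 0 ≤ z ≤ 6.

The integrand, after substitution and multiplying by the volume element, becomes (7sqrt(2)r sin(θ + π/4) + 7z) · r, so

    ∭_V (∇·F) dV = ∫_0^{2π} ∫_0^{4} ∫_0^{6} (7sqrt(2)r sin(θ + π/4) + 7z) · r dz dr dθ.

Inner (z from 0 to 6): 42r (sqrt(2)r sin(θ + π/4) + 3).
Middle (r from 0 to 4): 896sqrt(2)sin(θ + π/4) + 1008.
Outer (θ from 0 to 2π): 2016π.

Therefore ∯_{∂V} F · n dS = 2016π.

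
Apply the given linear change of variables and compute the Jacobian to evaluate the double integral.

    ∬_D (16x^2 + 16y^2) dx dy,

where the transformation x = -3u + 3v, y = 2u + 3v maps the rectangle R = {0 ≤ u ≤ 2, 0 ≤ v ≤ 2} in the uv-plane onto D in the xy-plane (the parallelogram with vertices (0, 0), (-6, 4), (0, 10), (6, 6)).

Compute the Jacobian determinant of (x, y) with respect to (u, v):

    ∂(x,y)/∂(u,v) = | -3  3 | = (-3)(3) - (3)(2) = -15.
                   | 2  3 |

Its absolute value is |J| = 15 (the area scaling factor).

Substituting x = -3u + 3v, y = 2u + 3v into the integrand,

    16x^2 + 16y^2 → 208u^2 - 96u v + 288v^2,

so the integral becomes

    ∬_R (208u^2 - 96u v + 288v^2) · |J| du dv = ∫_0^2 ∫_0^2 (3120u^2 - 1440u v + 4320v^2) dv du.

Inner (v): 6240u^2 - 2880u + 11520.
Outer (u): 33920.

Therefore ∬_D (16x^2 + 16y^2) dx dy = 33920.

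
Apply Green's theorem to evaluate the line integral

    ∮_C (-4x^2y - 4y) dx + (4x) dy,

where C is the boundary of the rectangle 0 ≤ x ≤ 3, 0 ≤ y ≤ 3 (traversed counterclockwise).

Green's theorem converts the closed line integral into a double integral over the enclosed region D:

    ∮_C P dx + Q dy = ∬_D (∂Q/∂x - ∂P/∂y) dA.

Here P = -4x^2y - 4y, Q = 4x, so

    ∂Q/∂x = 4,    ∂P/∂y = -4x^2 - 4,
    ∂Q/∂x - ∂P/∂y = 4x^2 + 8.

D is the region 0 ≤ x ≤ 3, 0 ≤ y ≤ 3. Evaluating the double integral:

    ∬_D (4x^2 + 8) dA = ∫_0^{3} ∫_0^{3} (4x^2 + 8) dy dx.

Inner (y from 0 to 3): 12x^2 + 24.
Outer (x from 0 to 3): 180.

Therefore ∮_C P dx + Q dy = 180.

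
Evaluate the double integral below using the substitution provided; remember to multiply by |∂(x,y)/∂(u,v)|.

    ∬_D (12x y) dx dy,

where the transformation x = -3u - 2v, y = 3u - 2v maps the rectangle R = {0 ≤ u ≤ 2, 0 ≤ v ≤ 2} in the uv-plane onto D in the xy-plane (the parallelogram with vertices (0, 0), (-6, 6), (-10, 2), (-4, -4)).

Compute the Jacobian determinant of (x, y) with respect to (u, v):

    ∂(x,y)/∂(u,v) = | -3  -2 | = (-3)(-2) - (-2)(3) = 12.
                   | 3  -2 |

Its absolute value is |J| = 12 (the area scaling factor).

Substituting x = -3u - 2v, y = 3u - 2v into the integrand,

    12x y → -108u^2 + 48v^2,

so the integral becomes

    ∬_R (-108u^2 + 48v^2) · |J| du dv = ∫_0^2 ∫_0^2 (-1296u^2 + 576v^2) dv du.

Inner (v): 1536 - 2592u^2.
Outer (u): -3840.

Therefore ∬_D (12x y) dx dy = -3840.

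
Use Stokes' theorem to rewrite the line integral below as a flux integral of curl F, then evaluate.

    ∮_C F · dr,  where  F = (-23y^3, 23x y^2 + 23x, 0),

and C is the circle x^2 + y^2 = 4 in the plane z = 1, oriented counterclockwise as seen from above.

Let S be the flat disk x^2 + y^2 ≤ 4 in the plane z = 1, with upward unit normal n̂ = ẑ. By Stokes' theorem,

    ∮_C F · dr = ∬_S (∇ × F) · n̂ dS = ∬_D (curl F)_z dA,

where D is the disk x^2 + y^2 ≤ 4.

Compute the curl of F = (-23y^3, 23x y^2 + 23x, 0):
    (∇ × F)_x = ∂F_z/∂y - ∂F_y/∂z = 0,
    (∇ × F)_y = ∂F_x/∂z - ∂F_z/∂x = 0,
    (∇ × F)_z = ∂F_y/∂x - ∂F_x/∂y = 92y^2 + 23.

On z = 1, (curl F)_z = 92y^2 + 23.

Convert to polar (x = r cos θ, y = r sin θ, dA = r dr dθ); the integrand becomes 92r^2sin(θ)^2 + 23, so

    ∬_D (curl F)_z dA = ∫_0^{2π} ∫_0^{2} (92r^2sin(θ)^2 + 23) · r dr dθ.

Inner (r from 0 to 2): 368sin(θ)^2 + 46.
Outer (θ from 0 to 2π): 460π.

Therefore ∮_C F · dr = 460π.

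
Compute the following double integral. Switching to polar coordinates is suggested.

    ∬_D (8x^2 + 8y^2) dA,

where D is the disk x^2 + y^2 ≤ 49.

The region D is 0 ≤ r ≤ 7, 0 ≤ θ ≤ 2π in polar coordinates, where x = r cos(θ), y = r sin(θ), and dA = r dr dθ.

Under the substitution, the integrand becomes 8r^2, so

    ∬_D (8x^2 + 8y^2) dA = ∫_{0}^{2π} ∫_{0}^{7} (8r^2) · r dr dθ.

Inner integral (in r): ∫_{0}^{7} (8r^2) · r dr = 4802.

Outer integral (in θ): ∫_{0}^{2π} (4802) dθ = 9604π.

Therefore ∬_D (8x^2 + 8y^2) dA = 9604π.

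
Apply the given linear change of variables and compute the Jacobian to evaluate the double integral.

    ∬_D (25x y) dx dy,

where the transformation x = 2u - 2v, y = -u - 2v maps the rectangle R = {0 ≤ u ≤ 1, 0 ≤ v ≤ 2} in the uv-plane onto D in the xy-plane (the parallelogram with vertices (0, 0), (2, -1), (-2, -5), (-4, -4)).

Compute the Jacobian determinant of (x, y) with respect to (u, v):

    ∂(x,y)/∂(u,v) = | 2  -2 | = (2)(-2) - (-2)(-1) = -6.
                   | -1  -2 |

Its absolute value is |J| = 6 (the area scaling factor).

Substituting x = 2u - 2v, y = -u - 2v into the integrand,

    25x y → -50u^2 - 50u v + 100v^2,

so the integral becomes

    ∬_R (-50u^2 - 50u v + 100v^2) · |J| du dv = ∫_0^1 ∫_0^2 (-300u^2 - 300u v + 600v^2) dv du.

Inner (v): -600u^2 - 600u + 1600.
Outer (u): 1100.

Therefore ∬_D (25x y) dx dy = 1100.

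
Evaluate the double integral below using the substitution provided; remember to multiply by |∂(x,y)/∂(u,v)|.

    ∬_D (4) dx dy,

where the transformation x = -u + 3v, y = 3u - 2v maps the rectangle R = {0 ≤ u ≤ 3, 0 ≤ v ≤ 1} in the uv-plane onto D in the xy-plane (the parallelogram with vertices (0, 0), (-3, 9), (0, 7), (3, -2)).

Compute the Jacobian determinant of (x, y) with respect to (u, v):

    ∂(x,y)/∂(u,v) = | -1  3 | = (-1)(-2) - (3)(3) = -7.
                   | 3  -2 |

Its absolute value is |J| = 7 (the area scaling factor).

Substituting x = -u + 3v, y = 3u - 2v into the integrand,

    4 → 4,

so the integral becomes

    ∬_R (4) · |J| du dv = ∫_0^3 ∫_0^1 (28) dv du.

Inner (v): 28.
Outer (u): 84.

Therefore ∬_D (4) dx dy = 84.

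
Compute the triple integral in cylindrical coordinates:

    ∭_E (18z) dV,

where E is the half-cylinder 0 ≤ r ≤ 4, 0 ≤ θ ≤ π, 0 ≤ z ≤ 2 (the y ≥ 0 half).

In cylindrical coordinates, x = r cos(θ), y = r sin(θ), z = z, and dV = r dr dθ dz.

The integrand becomes 18z, so

    ∭_E (18z) dV = ∫_{0}^{π} ∫_{0}^{4} ∫_{0}^{2} (18z) · r dz dr dθ.

Inner (z): 36r.
Middle (r from 0 to 4): 288.
Outer (θ): 288π.

Therefore the triple integral equals 288π.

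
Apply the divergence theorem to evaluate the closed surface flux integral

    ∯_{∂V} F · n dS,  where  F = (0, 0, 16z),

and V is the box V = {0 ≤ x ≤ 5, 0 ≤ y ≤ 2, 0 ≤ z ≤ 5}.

By the divergence theorem,

    ∯_{∂V} F · n dS = ∭_V (∇ · F) dV.

Compute the divergence:
    ∇ · F = ∂F_x/∂x + ∂F_y/∂y + ∂F_z/∂z = 0 + 0 + 16 = 16.

V is a rectangular box, so dV = dx dy dz with 0 ≤ x ≤ 5, 0 ≤ y ≤ 2, 0 ≤ z ≤ 5.

Integrate (16) over V as an iterated integral:

    ∭_V (∇·F) dV = ∫_0^{5} ∫_0^{2} ∫_0^{5} (16) dz dy dx.

Inner (z from 0 to 5): 80.
Middle (y from 0 to 2): 160.
Outer (x from 0 to 5): 800.

Therefore ∯_{∂V} F · n dS = 800.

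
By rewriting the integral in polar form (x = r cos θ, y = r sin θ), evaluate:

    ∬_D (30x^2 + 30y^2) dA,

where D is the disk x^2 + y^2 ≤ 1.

The region D is 0 ≤ r ≤ 1, 0 ≤ θ ≤ 2π in polar coordinates, where x = r cos(θ), y = r sin(θ), and dA = r dr dθ.

Under the substitution, the integrand becomes 30r^2, so

    ∬_D (30x^2 + 30y^2) dA = ∫_{0}^{2π} ∫_{0}^{1} (30r^2) · r dr dθ.

Inner integral (in r): ∫_{0}^{1} (30r^2) · r dr = 15/2.

Outer integral (in θ): ∫_{0}^{2π} (15/2) dθ = 15π.

Therefore ∬_D (30x^2 + 30y^2) dA = 15π.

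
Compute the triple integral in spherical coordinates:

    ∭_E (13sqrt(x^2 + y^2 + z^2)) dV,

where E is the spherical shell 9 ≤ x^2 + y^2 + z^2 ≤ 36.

In spherical coordinates, x = ρ sin(φ) cos(θ), y = ρ sin(φ) sin(θ), z = ρ cos(φ), and dV = ρ^2 sin(φ) dρ dφ dθ.

The integrand becomes 13ρ, so

    ∭_E (13sqrt(x^2 + y^2 + z^2)) dV = ∫_{0}^{2π} ∫_{0}^{π} ∫_{3}^{6} (13ρ) · ρ^2 sin(φ) dρ dφ dθ.

Inner (ρ): 15795sin(φ)/4.
Middle (φ): 15795/2.
Outer (θ): 15795π.

Therefore the triple integral equals 15795π.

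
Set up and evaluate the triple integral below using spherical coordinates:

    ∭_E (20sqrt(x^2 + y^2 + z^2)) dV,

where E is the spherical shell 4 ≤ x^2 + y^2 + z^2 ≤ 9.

In spherical coordinates, x = ρ sin(φ) cos(θ), y = ρ sin(φ) sin(θ), z = ρ cos(φ), and dV = ρ^2 sin(φ) dρ dφ dθ.

The integrand becomes 20ρ, so

    ∭_E (20sqrt(x^2 + y^2 + z^2)) dV = ∫_{0}^{2π} ∫_{0}^{π} ∫_{2}^{3} (20ρ) · ρ^2 sin(φ) dρ dφ dθ.

Inner (ρ): 325sin(φ).
Middle (φ): 650.
Outer (θ): 1300π.

Therefore the triple integral equals 1300π.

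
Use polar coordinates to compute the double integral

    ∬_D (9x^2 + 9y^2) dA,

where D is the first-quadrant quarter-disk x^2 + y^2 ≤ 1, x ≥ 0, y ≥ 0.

The region D is 0 ≤ r ≤ 1, 0 ≤ θ ≤ π/2 in polar coordinates, where x = r cos(θ), y = r sin(θ), and dA = r dr dθ.

Under the substitution, the integrand becomes 9r^2, so

    ∬_D (9x^2 + 9y^2) dA = ∫_{0}^{π/2} ∫_{0}^{1} (9r^2) · r dr dθ.

Inner integral (in r): ∫_{0}^{1} (9r^2) · r dr = 9/4.

Outer integral (in θ): ∫_{0}^{π/2} (9/4) dθ = 9π/8.

Therefore ∬_D (9x^2 + 9y^2) dA = 9π/8.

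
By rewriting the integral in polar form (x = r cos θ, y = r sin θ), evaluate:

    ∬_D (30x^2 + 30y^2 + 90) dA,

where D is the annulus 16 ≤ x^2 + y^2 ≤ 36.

The region D is 4 ≤ r ≤ 6, 0 ≤ θ ≤ 2π in polar coordinates, where x = r cos(θ), y = r sin(θ), and dA = r dr dθ.

Under the substitution, the integrand becomes 30r^2 + 90, so

    ∬_D (30x^2 + 30y^2 + 90) dA = ∫_{0}^{2π} ∫_{4}^{6} (30r^2 + 90) · r dr dθ.

Inner integral (in r): ∫_{4}^{6} (30r^2 + 90) · r dr = 8700.

Outer integral (in θ): ∫_{0}^{2π} (8700) dθ = 17400π.

Therefore ∬_D (30x^2 + 30y^2 + 90) dA = 17400π.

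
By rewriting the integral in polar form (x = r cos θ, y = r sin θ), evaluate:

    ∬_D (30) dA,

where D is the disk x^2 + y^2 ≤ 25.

The region D is 0 ≤ r ≤ 5, 0 ≤ θ ≤ 2π in polar coordinates, where x = r cos(θ), y = r sin(θ), and dA = r dr dθ.

Under the substitution, the integrand becomes 30, so

    ∬_D (30) dA = ∫_{0}^{2π} ∫_{0}^{5} (30) · r dr dθ.

Inner integral (in r): ∫_{0}^{5} (30) · r dr = 375.

Outer integral (in θ): ∫_{0}^{2π} (375) dθ = 750π.

Therefore ∬_D (30) dA = 750π.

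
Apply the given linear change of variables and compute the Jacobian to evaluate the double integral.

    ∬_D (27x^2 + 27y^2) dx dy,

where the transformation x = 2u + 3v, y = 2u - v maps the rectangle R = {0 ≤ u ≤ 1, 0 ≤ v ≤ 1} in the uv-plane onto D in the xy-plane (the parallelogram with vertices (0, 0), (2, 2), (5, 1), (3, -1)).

Compute the Jacobian determinant of (x, y) with respect to (u, v):

    ∂(x,y)/∂(u,v) = | 2  3 | = (2)(-1) - (3)(2) = -8.
                   | 2  -1 |

Its absolute value is |J| = 8 (the area scaling factor).

Substituting x = 2u + 3v, y = 2u - v into the integrand,

    27x^2 + 27y^2 → 216u^2 + 216u v + 270v^2,

so the integral becomes

    ∬_R (216u^2 + 216u v + 270v^2) · |J| du dv = ∫_0^1 ∫_0^1 (1728u^2 + 1728u v + 2160v^2) dv du.

Inner (v): 1728u^2 + 864u + 720.
Outer (u): 1728.

Therefore ∬_D (27x^2 + 27y^2) dx dy = 1728.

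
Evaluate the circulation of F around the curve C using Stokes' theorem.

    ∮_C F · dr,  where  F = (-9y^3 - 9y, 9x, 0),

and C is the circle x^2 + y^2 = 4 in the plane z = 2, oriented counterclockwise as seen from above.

Let S be the flat disk x^2 + y^2 ≤ 4 in the plane z = 2, with upward unit normal n̂ = ẑ. By Stokes' theorem,

    ∮_C F · dr = ∬_S (∇ × F) · n̂ dS = ∬_D (curl F)_z dA,

where D is the disk x^2 + y^2 ≤ 4.

Compute the curl of F = (-9y^3 - 9y, 9x, 0):
    (∇ × F)_x = ∂F_z/∂y - ∂F_y/∂z = 0,
    (∇ × F)_y = ∂F_x/∂z - ∂F_z/∂x = 0,
    (∇ × F)_z = ∂F_y/∂x - ∂F_x/∂y = 27y^2 + 18.

On z = 2, (curl F)_z = 27y^2 + 18.

Convert to polar (x = r cos θ, y = r sin θ, dA = r dr dθ); the integrand becomes 27r^2sin(θ)^2 + 18, so

    ∬_D (curl F)_z dA = ∫_0^{2π} ∫_0^{2} (27r^2sin(θ)^2 + 18) · r dr dθ.

Inner (r from 0 to 2): 108sin(θ)^2 + 36.
Outer (θ from 0 to 2π): 180π.

Therefore ∮_C F · dr = 180π.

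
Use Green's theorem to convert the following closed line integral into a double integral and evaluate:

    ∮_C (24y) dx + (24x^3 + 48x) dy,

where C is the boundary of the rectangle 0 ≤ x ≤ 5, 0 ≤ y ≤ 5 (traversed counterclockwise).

Green's theorem converts the closed line integral into a double integral over the enclosed region D:

    ∮_C P dx + Q dy = ∬_D (∂Q/∂x - ∂P/∂y) dA.

Here P = 24y, Q = 24x^3 + 48x, so

    ∂Q/∂x = 72x^2 + 48,    ∂P/∂y = 24,
    ∂Q/∂x - ∂P/∂y = 72x^2 + 24.

D is the region 0 ≤ x ≤ 5, 0 ≤ y ≤ 5. Evaluating the double integral:

    ∬_D (72x^2 + 24) dA = ∫_0^{5} ∫_0^{5} (72x^2 + 24) dy dx.

Inner (y from 0 to 5): 360x^2 + 120.
Outer (x from 0 to 5): 15600.

Therefore ∮_C P dx + Q dy = 15600.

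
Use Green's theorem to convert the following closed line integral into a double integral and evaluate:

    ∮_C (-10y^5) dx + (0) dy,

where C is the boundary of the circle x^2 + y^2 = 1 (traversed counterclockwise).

Green's theorem converts the closed line integral into a double integral over the enclosed region D:

    ∮_C P dx + Q dy = ∬_D (∂Q/∂x - ∂P/∂y) dA.

Here P = -10y^5, Q = 0, so

    ∂Q/∂x = 0,    ∂P/∂y = -50y^4,
    ∂Q/∂x - ∂P/∂y = 50y^4.

D is the region x^2 + y^2 ≤ 1. Evaluating the double integral:

In polar coordinates (x = r cos θ, y = r sin θ, dA = r dr dθ) the integrand becomes 50r^4sin(θ)^4, so

    ∬_D (50y^4) dA = ∫_0^{2π} ∫_0^{1} (50r^4sin(θ)^4) · r dr dθ.

Inner (r from 0 to 1): 25sin(θ)^4/3.
Outer (θ from 0 to 2π): 25π/4.

Therefore ∮_C P dx + Q dy = 25π/4.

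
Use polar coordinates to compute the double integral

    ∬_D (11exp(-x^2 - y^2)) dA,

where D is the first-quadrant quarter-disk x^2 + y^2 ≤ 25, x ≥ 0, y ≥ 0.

The region D is 0 ≤ r ≤ 5, 0 ≤ θ ≤ π/2 in polar coordinates, where x = r cos(θ), y = r sin(θ), and dA = r dr dθ.

Under the substitution, the integrand becomes 11exp(-r^2), so

    ∬_D (11exp(-x^2 - y^2)) dA = ∫_{0}^{π/2} ∫_{0}^{5} (11exp(-r^2)) · r dr dθ.

Inner integral (in r): ∫_{0}^{5} (11exp(-r^2)) · r dr = 11/2 - 11exp(-25)/2.

Outer integral (in θ): ∫_{0}^{π/2} (11/2 - 11exp(-25)/2) dθ = -11π (1 - exp(25))exp(-25)/4.

Therefore ∬_D (11exp(-x^2 - y^2)) dA = -11π (1 - exp(25))exp(-25)/4.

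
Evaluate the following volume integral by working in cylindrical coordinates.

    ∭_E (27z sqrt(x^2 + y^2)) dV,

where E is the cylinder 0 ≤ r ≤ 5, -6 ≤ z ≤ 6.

In cylindrical coordinates, x = r cos(θ), y = r sin(θ), z = z, and dV = r dr dθ dz.

The integrand becomes 27r z, so

    ∭_E (27z sqrt(x^2 + y^2)) dV = ∫_{0}^{2π} ∫_{0}^{5} ∫_{-6}^{6} (27r z) · r dz dr dθ.

Inner (z): 0.
Middle (r from 0 to 5): 0.
Outer (θ): 0.

Therefore the triple integral equals 0.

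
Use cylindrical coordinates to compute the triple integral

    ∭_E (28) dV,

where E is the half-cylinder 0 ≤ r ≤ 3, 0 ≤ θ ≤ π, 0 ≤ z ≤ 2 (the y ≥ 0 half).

In cylindrical coordinates, x = r cos(θ), y = r sin(θ), z = z, and dV = r dr dθ dz.

The integrand becomes 28, so

    ∭_E (28) dV = ∫_{0}^{π} ∫_{0}^{3} ∫_{0}^{2} (28) · r dz dr dθ.

Inner (z): 56r.
Middle (r from 0 to 3): 252.
Outer (θ): 252π.

Therefore the triple integral equals 252π.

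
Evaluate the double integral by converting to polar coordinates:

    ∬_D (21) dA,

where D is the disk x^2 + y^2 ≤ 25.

The region D is 0 ≤ r ≤ 5, 0 ≤ θ ≤ 2π in polar coordinates, where x = r cos(θ), y = r sin(θ), and dA = r dr dθ.

Under the substitution, the integrand becomes 21, so

    ∬_D (21) dA = ∫_{0}^{2π} ∫_{0}^{5} (21) · r dr dθ.

Inner integral (in r): ∫_{0}^{5} (21) · r dr = 525/2.

Outer integral (in θ): ∫_{0}^{2π} (525/2) dθ = 525π.

Therefore ∬_D (21) dA = 525π.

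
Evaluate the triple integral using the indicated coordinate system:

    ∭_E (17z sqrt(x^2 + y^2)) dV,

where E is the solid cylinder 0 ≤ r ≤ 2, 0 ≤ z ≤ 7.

In cylindrical coordinates, x = r cos(θ), y = r sin(θ), z = z, and dV = r dr dθ dz.

The integrand becomes 17r z, so

    ∭_E (17z sqrt(x^2 + y^2)) dV = ∫_{0}^{2π} ∫_{0}^{2} ∫_{0}^{7} (17r z) · r dz dr dθ.

Inner (z): 833r^2/2.
Middle (r from 0 to 2): 3332/3.
Outer (θ): 6664π/3.

Therefore the triple integral equals 6664π/3.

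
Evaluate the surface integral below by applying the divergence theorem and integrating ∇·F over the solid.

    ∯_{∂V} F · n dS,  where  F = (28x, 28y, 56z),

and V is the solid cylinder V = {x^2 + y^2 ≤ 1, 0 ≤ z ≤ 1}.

By the divergence theorem,

    ∯_{∂V} F · n dS = ∭_V (∇ · F) dV.

Compute the divergence:
    ∇ · F = ∂F_x/∂x + ∂F_y/∂y + ∂F_z/∂z = 28 + 28 + 56 = 112.

In cylindrical coordinates, x = r cos(θ), y = r sin(θ), z = z, dV = r dr dθ dz, with 0 ≤ r ≤ 1, 0 ≤ θ ≤ 2π, 0 ≤ z ≤ 1.

The integrand, after substitution and multiplying by the volume element, becomes (112) · r, so

    ∭_V (∇·F) dV = ∫_0^{2π} ∫_0^{1} ∫_0^{1} (112) · r dz dr dθ.

Inner (z from 0 to 1): 112r.
Middle (r from 0 to 1): 56.
Outer (θ from 0 to 2π): 112π.

Therefore ∯_{∂V} F · n dS = 112π.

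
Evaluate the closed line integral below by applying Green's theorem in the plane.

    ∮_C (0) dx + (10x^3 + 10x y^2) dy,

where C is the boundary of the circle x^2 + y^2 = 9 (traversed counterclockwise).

Green's theorem converts the closed line integral into a double integral over the enclosed region D:

    ∮_C P dx + Q dy = ∬_D (∂Q/∂x - ∂P/∂y) dA.

Here P = 0, Q = 10x^3 + 10x y^2, so

    ∂Q/∂x = 30x^2 + 10y^2,    ∂P/∂y = 0,
    ∂Q/∂x - ∂P/∂y = 30x^2 + 10y^2.

D is the region x^2 + y^2 ≤ 9. Evaluating the double integral:

In polar coordinates (x = r cos θ, y = r sin θ, dA = r dr dθ) the integrand becomes 10r^2(cos(2θ) + 2), so

    ∬_D (30x^2 + 10y^2) dA = ∫_0^{2π} ∫_0^{3} (10r^2(cos(2θ) + 2)) · r dr dθ.

Inner (r from 0 to 3): 1215/2 - 405sin(θ)^2.
Outer (θ from 0 to 2π): 810π.

Therefore ∮_C P dx + Q dy = 810π.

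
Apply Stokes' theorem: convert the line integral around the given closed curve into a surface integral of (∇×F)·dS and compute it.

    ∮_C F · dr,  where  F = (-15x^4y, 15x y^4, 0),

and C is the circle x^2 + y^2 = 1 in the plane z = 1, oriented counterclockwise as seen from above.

Let S be the flat disk x^2 + y^2 ≤ 1 in the plane z = 1, with upward unit normal n̂ = ẑ. By Stokes' theorem,

    ∮_C F · dr = ∬_S (∇ × F) · n̂ dS = ∬_D (curl F)_z dA,

where D is the disk x^2 + y^2 ≤ 1.

Compute the curl of F = (-15x^4y, 15x y^4, 0):
    (∇ × F)_x = ∂F_z/∂y - ∂F_y/∂z = 0,
    (∇ × F)_y = ∂F_x/∂z - ∂F_z/∂x = 0,
    (∇ × F)_z = ∂F_y/∂x - ∂F_x/∂y = 15x^4 + 15y^4.

On z = 1, (curl F)_z = 15x^4 + 15y^4.

Convert to polar (x = r cos θ, y = r sin θ, dA = r dr dθ); the integrand becomes 15r^4(sin(θ)^4 + cos(θ)^4), so

    ∬_D (curl F)_z dA = ∫_0^{2π} ∫_0^{1} (15r^4(sin(θ)^4 + cos(θ)^4)) · r dr dθ.

Inner (r from 0 to 1): 5sin(θ)^4/2 + 5cos(θ)^4/2.
Outer (θ from 0 to 2π): 15π/4.

Therefore ∮_C F · dr = 15π/4.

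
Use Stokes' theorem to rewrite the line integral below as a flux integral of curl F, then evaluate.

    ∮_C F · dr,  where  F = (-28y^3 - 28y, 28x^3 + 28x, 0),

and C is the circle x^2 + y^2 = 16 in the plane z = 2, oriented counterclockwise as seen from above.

Let S be the flat disk x^2 + y^2 ≤ 16 in the plane z = 2, with upward unit normal n̂ = ẑ. By Stokes' theorem,

    ∮_C F · dr = ∬_S (∇ × F) · n̂ dS = ∬_D (curl F)_z dA,

where D is the disk x^2 + y^2 ≤ 16.

Compute the curl of F = (-28y^3 - 28y, 28x^3 + 28x, 0):
    (∇ × F)_x = ∂F_z/∂y - ∂F_y/∂z = 0,
    (∇ × F)_y = ∂F_x/∂z - ∂F_z/∂x = 0,
    (∇ × F)_z = ∂F_y/∂x - ∂F_x/∂y = 84x^2 + 84y^2 + 56.

On z = 2, (curl F)_z = 84x^2 + 84y^2 + 56.

Convert to polar (x = r cos θ, y = r sin θ, dA = r dr dθ); the integrand becomes 84r^2 + 56, so

    ∬_D (curl F)_z dA = ∫_0^{2π} ∫_0^{4} (84r^2 + 56) · r dr dθ.

Inner (r from 0 to 4): 5824.
Outer (θ from 0 to 2π): 11648π.

Therefore ∮_C F · dr = 11648π.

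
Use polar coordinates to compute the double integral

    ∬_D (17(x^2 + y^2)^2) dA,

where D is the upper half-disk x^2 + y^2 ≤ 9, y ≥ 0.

The region D is 0 ≤ r ≤ 3, 0 ≤ θ ≤ π in polar coordinates, where x = r cos(θ), y = r sin(θ), and dA = r dr dθ.

Under the substitution, the integrand becomes 17r^4, so

    ∬_D (17(x^2 + y^2)^2) dA = ∫_{0}^{π} ∫_{0}^{3} (17r^4) · r dr dθ.

Inner integral (in r): ∫_{0}^{3} (17r^4) · r dr = 4131/2.

Outer integral (in θ): ∫_{0}^{π} (4131/2) dθ = 4131π/2.

Therefore ∬_D (17(x^2 + y^2)^2) dA = 4131π/2.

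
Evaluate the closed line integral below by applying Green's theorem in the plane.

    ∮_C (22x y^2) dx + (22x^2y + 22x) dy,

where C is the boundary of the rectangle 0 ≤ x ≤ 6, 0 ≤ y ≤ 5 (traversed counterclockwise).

Green's theorem converts the closed line integral into a double integral over the enclosed region D:

    ∮_C P dx + Q dy = ∬_D (∂Q/∂x - ∂P/∂y) dA.

Here P = 22x y^2, Q = 22x^2y + 22x, so

    ∂Q/∂x = 44x y + 22,    ∂P/∂y = 44x y,
    ∂Q/∂x - ∂P/∂y = 22.

D is the region 0 ≤ x ≤ 6, 0 ≤ y ≤ 5. Evaluating the double integral:

    ∬_D (22) dA = ∫_0^{6} ∫_0^{5} (22) dy dx.

Inner (y from 0 to 5): 110.
Outer (x from 0 to 6): 660.

Therefore ∮_C P dx + Q dy = 660.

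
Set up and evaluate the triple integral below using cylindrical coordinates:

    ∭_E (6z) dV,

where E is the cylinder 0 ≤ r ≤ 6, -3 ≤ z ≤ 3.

In cylindrical coordinates, x = r cos(θ), y = r sin(θ), z = z, and dV = r dr dθ dz.

The integrand becomes 6z, so

    ∭_E (6z) dV = ∫_{0}^{2π} ∫_{0}^{6} ∫_{-3}^{3} (6z) · r dz dr dθ.

Inner (z): 0.
Middle (r from 0 to 6): 0.
Outer (θ): 0.

Therefore the triple integral equals 0.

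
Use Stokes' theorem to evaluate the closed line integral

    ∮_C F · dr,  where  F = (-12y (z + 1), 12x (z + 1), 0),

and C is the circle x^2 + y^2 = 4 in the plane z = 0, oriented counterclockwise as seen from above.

Let S be the flat disk x^2 + y^2 ≤ 4 in the plane z = 0, with upward unit normal n̂ = ẑ. By Stokes' theorem,

    ∮_C F · dr = ∬_S (∇ × F) · n̂ dS = ∬_D (curl F)_z dA,

where D is the disk x^2 + y^2 ≤ 4.

Compute the curl of F = (-12y (z + 1), 12x (z + 1), 0):
    (∇ × F)_x = ∂F_z/∂y - ∂F_y/∂z = -12x,
    (∇ × F)_y = ∂F_x/∂z - ∂F_z/∂x = -12y,
    (∇ × F)_z = ∂F_y/∂x - ∂F_x/∂y = 24z + 24.

On z = 0, (curl F)_z = 24.

Convert to polar (x = r cos θ, y = r sin θ, dA = r dr dθ); the integrand becomes 24, so

    ∬_D (curl F)_z dA = ∫_0^{2π} ∫_0^{2} (24) · r dr dθ.

Inner (r from 0 to 2): 48.
Outer (θ from 0 to 2π): 96π.

Therefore ∮_C F · dr = 96π.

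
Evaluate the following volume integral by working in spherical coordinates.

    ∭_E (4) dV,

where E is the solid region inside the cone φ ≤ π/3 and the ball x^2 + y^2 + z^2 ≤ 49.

In spherical coordinates, x = ρ sin(φ) cos(θ), y = ρ sin(φ) sin(θ), z = ρ cos(φ), and dV = ρ^2 sin(φ) dρ dφ dθ.

The integrand becomes 4, so

    ∭_E (4) dV = ∫_{0}^{2π} ∫_{0}^{π/3} ∫_{0}^{7} (4) · ρ^2 sin(φ) dρ dφ dθ.

Inner (ρ): 1372sin(φ)/3.
Middle (φ): 686/3.
Outer (θ): 1372π/3.

Therefore the triple integral equals 1372π/3.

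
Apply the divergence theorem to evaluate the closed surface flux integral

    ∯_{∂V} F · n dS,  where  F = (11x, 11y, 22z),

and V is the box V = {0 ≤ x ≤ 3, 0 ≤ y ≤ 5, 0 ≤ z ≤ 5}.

By the divergence theorem,

    ∯_{∂V} F · n dS = ∭_V (∇ · F) dV.

Compute the divergence:
    ∇ · F = ∂F_x/∂x + ∂F_y/∂y + ∂F_z/∂z = 11 + 11 + 22 = 44.

V is a rectangular box, so dV = dx dy dz with 0 ≤ x ≤ 3, 0 ≤ y ≤ 5, 0 ≤ z ≤ 5.

Integrate (44) over V as an iterated integral:

    ∭_V (∇·F) dV = ∫_0^{3} ∫_0^{5} ∫_0^{5} (44) dz dy dx.

Inner (z from 0 to 5): 220.
Middle (y from 0 to 5): 1100.
Outer (x from 0 to 3): 3300.

Therefore ∯_{∂V} F · n dS = 3300.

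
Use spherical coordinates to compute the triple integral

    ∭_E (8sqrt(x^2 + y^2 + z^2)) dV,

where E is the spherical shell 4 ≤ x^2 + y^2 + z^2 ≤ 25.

In spherical coordinates, x = ρ sin(φ) cos(θ), y = ρ sin(φ) sin(θ), z = ρ cos(φ), and dV = ρ^2 sin(φ) dρ dφ dθ.

The integrand becomes 8ρ, so

    ∭_E (8sqrt(x^2 + y^2 + z^2)) dV = ∫_{0}^{2π} ∫_{0}^{π} ∫_{2}^{5} (8ρ) · ρ^2 sin(φ) dρ dφ dθ.

Inner (ρ): 1218sin(φ).
Middle (φ): 2436.
Outer (θ): 4872π.

Therefore the triple integral equals 4872π.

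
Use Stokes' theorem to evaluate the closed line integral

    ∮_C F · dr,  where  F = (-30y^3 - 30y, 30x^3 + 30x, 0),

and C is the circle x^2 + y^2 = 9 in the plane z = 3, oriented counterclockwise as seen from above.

Let S be the flat disk x^2 + y^2 ≤ 9 in the plane z = 3, with upward unit normal n̂ = ẑ. By Stokes' theorem,

    ∮_C F · dr = ∬_S (∇ × F) · n̂ dS = ∬_D (curl F)_z dA,

where D is the disk x^2 + y^2 ≤ 9.

Compute the curl of F = (-30y^3 - 30y, 30x^3 + 30x, 0):
    (∇ × F)_x = ∂F_z/∂y - ∂F_y/∂z = 0,
    (∇ × F)_y = ∂F_x/∂z - ∂F_z/∂x = 0,
    (∇ × F)_z = ∂F_y/∂x - ∂F_x/∂y = 90x^2 + 90y^2 + 60.

On z = 3, (curl F)_z = 90x^2 + 90y^2 + 60.

Convert to polar (x = r cos θ, y = r sin θ, dA = r dr dθ); the integrand becomes 90r^2 + 60, so

    ∬_D (curl F)_z dA = ∫_0^{2π} ∫_0^{3} (90r^2 + 60) · r dr dθ.

Inner (r from 0 to 3): 4185/2.
Outer (θ from 0 to 2π): 4185π.

Therefore ∮_C F · dr = 4185π.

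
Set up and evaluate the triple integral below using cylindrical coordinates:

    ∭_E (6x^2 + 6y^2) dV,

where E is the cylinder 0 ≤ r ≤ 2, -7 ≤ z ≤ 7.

In cylindrical coordinates, x = r cos(θ), y = r sin(θ), z = z, and dV = r dr dθ dz.

The integrand becomes 6r^2, so

    ∭_E (6x^2 + 6y^2) dV = ∫_{0}^{2π} ∫_{0}^{2} ∫_{-7}^{7} (6r^2) · r dz dr dθ.

Inner (z): 84r^3.
Middle (r from 0 to 2): 336.
Outer (θ): 672π.

Therefore the triple integral equals 672π.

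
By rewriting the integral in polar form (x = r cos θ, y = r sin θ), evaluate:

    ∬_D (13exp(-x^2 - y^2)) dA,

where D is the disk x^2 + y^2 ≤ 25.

The region D is 0 ≤ r ≤ 5, 0 ≤ θ ≤ 2π in polar coordinates, where x = r cos(θ), y = r sin(θ), and dA = r dr dθ.

Under the substitution, the integrand becomes 13exp(-r^2), so

    ∬_D (13exp(-x^2 - y^2)) dA = ∫_{0}^{2π} ∫_{0}^{5} (13exp(-r^2)) · r dr dθ.

Inner integral (in r): ∫_{0}^{5} (13exp(-r^2)) · r dr = 13/2 - 13exp(-25)/2.

Outer integral (in θ): ∫_{0}^{2π} (13/2 - 13exp(-25)/2) dθ = -13π exp(-25) + 13π.

Therefore ∬_D (13exp(-x^2 - y^2)) dA = -13π exp(-25) + 13π.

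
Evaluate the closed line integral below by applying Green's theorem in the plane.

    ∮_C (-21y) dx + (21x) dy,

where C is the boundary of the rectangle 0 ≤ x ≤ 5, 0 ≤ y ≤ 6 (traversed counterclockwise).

Green's theorem converts the closed line integral into a double integral over the enclosed region D:

    ∮_C P dx + Q dy = ∬_D (∂Q/∂x - ∂P/∂y) dA.

Here P = -21y, Q = 21x, so

    ∂Q/∂x = 21,    ∂P/∂y = -21,
    ∂Q/∂x - ∂P/∂y = 42.

D is the region 0 ≤ x ≤ 5, 0 ≤ y ≤ 6. Evaluating the double integral:

    ∬_D (42) dA = ∫_0^{5} ∫_0^{6} (42) dy dx.

Inner (y from 0 to 6): 252.
Outer (x from 0 to 5): 1260.

Therefore ∮_C P dx + Q dy = 1260.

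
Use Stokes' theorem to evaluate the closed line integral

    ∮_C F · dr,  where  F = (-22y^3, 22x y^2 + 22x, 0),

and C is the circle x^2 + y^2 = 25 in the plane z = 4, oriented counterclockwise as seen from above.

Let S be the flat disk x^2 + y^2 ≤ 25 in the plane z = 4, with upward unit normal n̂ = ẑ. By Stokes' theorem,

    ∮_C F · dr = ∬_S (∇ × F) · n̂ dS = ∬_D (curl F)_z dA,

where D is the disk x^2 + y^2 ≤ 25.

Compute the curl of F = (-22y^3, 22x y^2 + 22x, 0):
    (∇ × F)_x = ∂F_z/∂y - ∂F_y/∂z = 0,
    (∇ × F)_y = ∂F_x/∂z - ∂F_z/∂x = 0,
    (∇ × F)_z = ∂F_y/∂x - ∂F_x/∂y = 88y^2 + 22.

On z = 4, (curl F)_z = 88y^2 + 22.

Convert to polar (x = r cos θ, y = r sin θ, dA = r dr dθ); the integrand becomes 88r^2sin(θ)^2 + 22, so

    ∬_D (curl F)_z dA = ∫_0^{2π} ∫_0^{5} (88r^2sin(θ)^2 + 22) · r dr dθ.

Inner (r from 0 to 5): 13750sin(θ)^2 + 275.
Outer (θ from 0 to 2π): 14300π.

Therefore ∮_C F · dr = 14300π.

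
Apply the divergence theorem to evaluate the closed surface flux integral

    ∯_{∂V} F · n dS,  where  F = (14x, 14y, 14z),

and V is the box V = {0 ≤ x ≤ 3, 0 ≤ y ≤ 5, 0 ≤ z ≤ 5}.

By the divergence theorem,

    ∯_{∂V} F · n dS = ∭_V (∇ · F) dV.

Compute the divergence:
    ∇ · F = ∂F_x/∂x + ∂F_y/∂y + ∂F_z/∂z = 14 + 14 + 14 = 42.

V is a rectangular box, so dV = dx dy dz with 0 ≤ x ≤ 3, 0 ≤ y ≤ 5, 0 ≤ z ≤ 5.

Integrate (42) over V as an iterated integral:

    ∭_V (∇·F) dV = ∫_0^{3} ∫_0^{5} ∫_0^{5} (42) dz dy dx.

Inner (z from 0 to 5): 210.
Middle (y from 0 to 5): 1050.
Outer (x from 0 to 3): 3150.

Therefore ∯_{∂V} F · n dS = 3150.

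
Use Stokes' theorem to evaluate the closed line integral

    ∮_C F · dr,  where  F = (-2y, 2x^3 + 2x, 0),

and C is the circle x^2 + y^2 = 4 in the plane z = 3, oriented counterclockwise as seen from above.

Let S be the flat disk x^2 + y^2 ≤ 4 in the plane z = 3, with upward unit normal n̂ = ẑ. By Stokes' theorem,

    ∮_C F · dr = ∬_S (∇ × F) · n̂ dS = ∬_D (curl F)_z dA,

where D is the disk x^2 + y^2 ≤ 4.

Compute the curl of F = (-2y, 2x^3 + 2x, 0):
    (∇ × F)_x = ∂F_z/∂y - ∂F_y/∂z = 0,
    (∇ × F)_y = ∂F_x/∂z - ∂F_z/∂x = 0,
    (∇ × F)_z = ∂F_y/∂x - ∂F_x/∂y = 6x^2 + 4.

On z = 3, (curl F)_z = 6x^2 + 4.

Convert to polar (x = r cos θ, y = r sin θ, dA = r dr dθ); the integrand becomes 6r^2cos(θ)^2 + 4, so

    ∬_D (curl F)_z dA = ∫_0^{2π} ∫_0^{2} (6r^2cos(θ)^2 + 4) · r dr dθ.

Inner (r from 0 to 2): 24cos(θ)^2 + 8.
Outer (θ from 0 to 2π): 40π.

Therefore ∮_C F · dr = 40π.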